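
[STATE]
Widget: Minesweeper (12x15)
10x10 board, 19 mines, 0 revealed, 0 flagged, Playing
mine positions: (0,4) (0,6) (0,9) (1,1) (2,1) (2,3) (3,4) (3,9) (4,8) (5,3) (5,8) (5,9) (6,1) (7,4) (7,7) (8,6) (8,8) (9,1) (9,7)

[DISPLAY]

■■■■■■■■■■  
■■■■■■■■■■  
■■■■■■■■■■  
■■■■■■■■■■  
■■■■■■■■■■  
■■■■■■■■■■  
■■■■■■■■■■  
■■■■■■■■■■  
■■■■■■■■■■  
■■■■■■■■■■  
            
            
            
            
            


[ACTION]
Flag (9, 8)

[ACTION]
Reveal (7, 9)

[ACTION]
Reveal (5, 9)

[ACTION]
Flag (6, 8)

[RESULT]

■■■■✹■✹■■✹  
■✹■■■■■■■■  
■✹■✹■■■■■■  
■■■■✹■■■■✹  
■■■■■■■■✹■  
■■■✹■■■■✹✹  
■✹■■■■■■■■  
■■■■✹■■✹■1  
■■■■■■✹■✹■  
■✹■■■■■✹⚑■  
            
            
            
            
            


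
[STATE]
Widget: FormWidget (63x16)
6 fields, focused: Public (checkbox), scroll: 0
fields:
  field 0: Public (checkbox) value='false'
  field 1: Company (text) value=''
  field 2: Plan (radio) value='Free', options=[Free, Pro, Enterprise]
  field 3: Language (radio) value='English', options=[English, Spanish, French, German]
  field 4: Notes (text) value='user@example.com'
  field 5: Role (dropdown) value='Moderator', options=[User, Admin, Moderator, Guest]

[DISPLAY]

> Public:     [ ]                                              
  Company:    [                                               ]
  Plan:       (●) Free  ( ) Pro  ( ) Enterprise                
  Language:   (●) English  ( ) Spanish  ( ) French  ( ) German 
  Notes:      [user@example.com                               ]
  Role:       [Moderator                                     ▼]
                                                               
                                                               
                                                               
                                                               
                                                               
                                                               
                                                               
                                                               
                                                               
                                                               


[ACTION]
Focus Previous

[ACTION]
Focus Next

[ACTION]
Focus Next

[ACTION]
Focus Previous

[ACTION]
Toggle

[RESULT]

> Public:     [x]                                              
  Company:    [                                               ]
  Plan:       (●) Free  ( ) Pro  ( ) Enterprise                
  Language:   (●) English  ( ) Spanish  ( ) French  ( ) German 
  Notes:      [user@example.com                               ]
  Role:       [Moderator                                     ▼]
                                                               
                                                               
                                                               
                                                               
                                                               
                                                               
                                                               
                                                               
                                                               
                                                               


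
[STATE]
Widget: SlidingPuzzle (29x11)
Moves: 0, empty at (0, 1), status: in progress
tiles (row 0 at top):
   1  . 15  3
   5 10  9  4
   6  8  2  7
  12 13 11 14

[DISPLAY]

┌────┬────┬────┬────┐        
│  1 │    │ 15 │  3 │        
├────┼────┼────┼────┤        
│  5 │ 10 │  9 │  4 │        
├────┼────┼────┼────┤        
│  6 │  8 │  2 │  7 │        
├────┼────┼────┼────┤        
│ 12 │ 13 │ 11 │ 14 │        
└────┴────┴────┴────┘        
Moves: 0                     
                             


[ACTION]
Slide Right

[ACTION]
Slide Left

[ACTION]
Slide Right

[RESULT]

┌────┬────┬────┬────┐        
│    │  1 │ 15 │  3 │        
├────┼────┼────┼────┤        
│  5 │ 10 │  9 │  4 │        
├────┼────┼────┼────┤        
│  6 │  8 │  2 │  7 │        
├────┼────┼────┼────┤        
│ 12 │ 13 │ 11 │ 14 │        
└────┴────┴────┴────┘        
Moves: 3                     
                             


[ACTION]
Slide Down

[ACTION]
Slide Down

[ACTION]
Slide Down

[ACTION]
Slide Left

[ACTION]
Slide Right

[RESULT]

┌────┬────┬────┬────┐        
│    │  1 │ 15 │  3 │        
├────┼────┼────┼────┤        
│  5 │ 10 │  9 │  4 │        
├────┼────┼────┼────┤        
│  6 │  8 │  2 │  7 │        
├────┼────┼────┼────┤        
│ 12 │ 13 │ 11 │ 14 │        
└────┴────┴────┴────┘        
Moves: 5                     
                             


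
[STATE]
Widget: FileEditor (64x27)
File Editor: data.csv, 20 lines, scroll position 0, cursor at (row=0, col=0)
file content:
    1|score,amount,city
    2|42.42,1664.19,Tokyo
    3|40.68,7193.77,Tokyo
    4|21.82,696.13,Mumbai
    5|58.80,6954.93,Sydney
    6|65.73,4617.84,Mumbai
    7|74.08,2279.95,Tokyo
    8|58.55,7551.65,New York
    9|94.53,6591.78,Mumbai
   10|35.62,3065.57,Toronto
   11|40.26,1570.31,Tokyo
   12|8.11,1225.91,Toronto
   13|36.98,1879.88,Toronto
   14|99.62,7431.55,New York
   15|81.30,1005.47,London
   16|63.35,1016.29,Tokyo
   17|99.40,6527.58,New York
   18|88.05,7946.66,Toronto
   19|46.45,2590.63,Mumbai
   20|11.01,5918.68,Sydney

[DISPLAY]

█core,amount,city                                              ▲
42.42,1664.19,Tokyo                                            █
40.68,7193.77,Tokyo                                            ░
21.82,696.13,Mumbai                                            ░
58.80,6954.93,Sydney                                           ░
65.73,4617.84,Mumbai                                           ░
74.08,2279.95,Tokyo                                            ░
58.55,7551.65,New York                                         ░
94.53,6591.78,Mumbai                                           ░
35.62,3065.57,Toronto                                          ░
40.26,1570.31,Tokyo                                            ░
8.11,1225.91,Toronto                                           ░
36.98,1879.88,Toronto                                          ░
99.62,7431.55,New York                                         ░
81.30,1005.47,London                                           ░
63.35,1016.29,Tokyo                                            ░
99.40,6527.58,New York                                         ░
88.05,7946.66,Toronto                                          ░
46.45,2590.63,Mumbai                                           ░
11.01,5918.68,Sydney                                           ░
                                                               ░
                                                               ░
                                                               ░
                                                               ░
                                                               ░
                                                               ░
                                                               ▼


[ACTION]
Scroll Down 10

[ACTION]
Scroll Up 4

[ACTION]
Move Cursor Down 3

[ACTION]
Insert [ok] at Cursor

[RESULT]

score,amount,city                                              ▲
42.42,1664.19,Tokyo                                            █
40.68,7193.77,Tokyo                                            ░
ok█1.82,696.13,Mumbai                                          ░
58.80,6954.93,Sydney                                           ░
65.73,4617.84,Mumbai                                           ░
74.08,2279.95,Tokyo                                            ░
58.55,7551.65,New York                                         ░
94.53,6591.78,Mumbai                                           ░
35.62,3065.57,Toronto                                          ░
40.26,1570.31,Tokyo                                            ░
8.11,1225.91,Toronto                                           ░
36.98,1879.88,Toronto                                          ░
99.62,7431.55,New York                                         ░
81.30,1005.47,London                                           ░
63.35,1016.29,Tokyo                                            ░
99.40,6527.58,New York                                         ░
88.05,7946.66,Toronto                                          ░
46.45,2590.63,Mumbai                                           ░
11.01,5918.68,Sydney                                           ░
                                                               ░
                                                               ░
                                                               ░
                                                               ░
                                                               ░
                                                               ░
                                                               ▼


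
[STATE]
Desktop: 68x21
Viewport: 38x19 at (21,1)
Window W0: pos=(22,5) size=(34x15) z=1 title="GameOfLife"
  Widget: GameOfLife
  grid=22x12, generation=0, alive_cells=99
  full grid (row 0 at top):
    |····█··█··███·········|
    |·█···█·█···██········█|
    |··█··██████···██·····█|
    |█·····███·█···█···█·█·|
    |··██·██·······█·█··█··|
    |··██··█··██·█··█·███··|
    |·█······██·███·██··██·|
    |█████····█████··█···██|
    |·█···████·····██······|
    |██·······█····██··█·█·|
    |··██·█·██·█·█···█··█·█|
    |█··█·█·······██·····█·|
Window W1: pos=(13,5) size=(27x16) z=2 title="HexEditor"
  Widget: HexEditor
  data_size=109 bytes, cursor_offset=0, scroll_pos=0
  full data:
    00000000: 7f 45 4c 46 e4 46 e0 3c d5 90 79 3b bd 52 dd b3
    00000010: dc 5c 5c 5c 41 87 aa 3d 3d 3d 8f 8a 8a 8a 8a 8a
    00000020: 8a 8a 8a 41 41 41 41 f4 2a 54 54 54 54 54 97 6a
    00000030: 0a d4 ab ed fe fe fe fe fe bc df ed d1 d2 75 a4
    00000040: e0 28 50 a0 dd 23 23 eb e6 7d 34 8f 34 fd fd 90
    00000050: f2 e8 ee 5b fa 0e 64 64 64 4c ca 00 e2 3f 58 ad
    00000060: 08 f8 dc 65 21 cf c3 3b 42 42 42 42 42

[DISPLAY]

                                      
                                      
                                      
                                      
━━━━━━━━━━━━━━━━━━┓━━━━━━━━━━━━━━━┓   
tor               ┃               ┃   
──────────────────┨───────────────┨   
0  7F 45 4c 46 e4 ┃               ┃   
0  dc 5c 5c 5c 41 ┃····█          ┃   
0  8a 8a 8a 41 41 ┃····█          ┃   
0  0a d4 ab ed fe ┃·█·█·          ┃   
0  e0 28 50 a0 dd ┃··█··          ┃   
0  f2 e8 ee 5b fa ┃███··          ┃   
0  08 f8 dc 65 21 ┃··██·          ┃   
                  ┃···██          ┃   
                  ┃·····          ┃   
                  ┃·█·█·          ┃   
                  ┃··█·█          ┃   
                  ┃━━━━━━━━━━━━━━━┛   


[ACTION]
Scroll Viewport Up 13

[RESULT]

                                      
                                      
                                      
                                      
                                      
━━━━━━━━━━━━━━━━━━┓━━━━━━━━━━━━━━━┓   
tor               ┃               ┃   
──────────────────┨───────────────┨   
0  7F 45 4c 46 e4 ┃               ┃   
0  dc 5c 5c 5c 41 ┃····█          ┃   
0  8a 8a 8a 41 41 ┃····█          ┃   
0  0a d4 ab ed fe ┃·█·█·          ┃   
0  e0 28 50 a0 dd ┃··█··          ┃   
0  f2 e8 ee 5b fa ┃███··          ┃   
0  08 f8 dc 65 21 ┃··██·          ┃   
                  ┃···██          ┃   
                  ┃·····          ┃   
                  ┃·█·█·          ┃   
                  ┃··█·█          ┃   


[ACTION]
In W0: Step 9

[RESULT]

                                      
                                      
                                      
                                      
                                      
━━━━━━━━━━━━━━━━━━┓━━━━━━━━━━━━━━━┓   
tor               ┃               ┃   
──────────────────┨───────────────┨   
0  7F 45 4c 46 e4 ┃               ┃   
0  dc 5c 5c 5c 41 ┃···█·          ┃   
0  8a 8a 8a 41 41 ┃·█·██          ┃   
0  0a d4 ab ed fe ┃██···          ┃   
0  e0 28 50 a0 dd ┃···██          ┃   
0  f2 e8 ee 5b fa ┃···█·          ┃   
0  08 f8 dc 65 21 ┃·█···          ┃   
                  ┃·····          ┃   
                  ┃·····          ┃   
                  ┃·····          ┃   
                  ┃·█·█·          ┃   


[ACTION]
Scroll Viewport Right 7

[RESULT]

                                      
                                      
                                      
                                      
                                      
━━━━━━━━━━━┓━━━━━━━━━━━━━━━┓          
           ┃               ┃          
───────────┨───────────────┨          
5 4c 46 e4 ┃               ┃          
c 5c 5c 41 ┃···█·          ┃          
a 8a 41 41 ┃·█·██          ┃          
4 ab ed fe ┃██···          ┃          
8 50 a0 dd ┃···██          ┃          
8 ee 5b fa ┃···█·          ┃          
8 dc 65 21 ┃·█···          ┃          
           ┃·····          ┃          
           ┃·····          ┃          
           ┃·····          ┃          
           ┃·█·█·          ┃          


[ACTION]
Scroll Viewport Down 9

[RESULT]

                                      
                                      
                                      
━━━━━━━━━━━┓━━━━━━━━━━━━━━━┓          
           ┃               ┃          
───────────┨───────────────┨          
5 4c 46 e4 ┃               ┃          
c 5c 5c 41 ┃···█·          ┃          
a 8a 41 41 ┃·█·██          ┃          
4 ab ed fe ┃██···          ┃          
8 50 a0 dd ┃···██          ┃          
8 ee 5b fa ┃···█·          ┃          
8 dc 65 21 ┃·█···          ┃          
           ┃·····          ┃          
           ┃·····          ┃          
           ┃·····          ┃          
           ┃·█·█·          ┃          
           ┃━━━━━━━━━━━━━━━┛          
━━━━━━━━━━━┛                          


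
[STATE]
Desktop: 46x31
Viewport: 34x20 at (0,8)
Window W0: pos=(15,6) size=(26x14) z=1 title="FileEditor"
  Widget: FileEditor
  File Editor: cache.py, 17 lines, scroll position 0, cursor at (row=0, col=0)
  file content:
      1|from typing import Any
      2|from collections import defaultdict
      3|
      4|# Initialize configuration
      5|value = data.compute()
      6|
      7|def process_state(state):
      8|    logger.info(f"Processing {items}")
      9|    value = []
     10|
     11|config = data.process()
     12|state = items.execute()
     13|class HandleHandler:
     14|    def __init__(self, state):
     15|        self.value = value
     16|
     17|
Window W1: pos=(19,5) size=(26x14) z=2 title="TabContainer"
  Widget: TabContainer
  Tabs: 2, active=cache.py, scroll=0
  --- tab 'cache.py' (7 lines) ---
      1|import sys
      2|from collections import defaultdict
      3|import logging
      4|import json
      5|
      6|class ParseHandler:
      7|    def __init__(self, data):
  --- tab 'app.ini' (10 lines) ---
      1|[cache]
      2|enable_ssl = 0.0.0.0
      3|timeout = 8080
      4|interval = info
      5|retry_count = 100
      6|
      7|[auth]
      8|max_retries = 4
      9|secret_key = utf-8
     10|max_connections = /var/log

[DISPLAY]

               ┠───┃[cache.py]│ ap
               ┃█ro┃──────────────
               ┃fro┃import sys    
               ┃   ┃from collectio
               ┃# I┃import logging
               ┃val┃import json   
               ┃   ┃              
               ┃def┃class ParseHan
               ┃   ┃    def __init
               ┃   ┃              
               ┃   ┗━━━━━━━━━━━━━━
               ┗━━━━━━━━━━━━━━━━━━
                                  
                                  
                                  
                                  
                                  
                                  
                                  
                                  


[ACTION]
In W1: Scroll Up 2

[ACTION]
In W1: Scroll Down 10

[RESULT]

               ┠───┃[cache.py]│ ap
               ┃█ro┃──────────────
               ┃fro┃    def __init
               ┃   ┃              
               ┃# I┃              
               ┃val┃              
               ┃   ┃              
               ┃def┃              
               ┃   ┃              
               ┃   ┃              
               ┃   ┗━━━━━━━━━━━━━━
               ┗━━━━━━━━━━━━━━━━━━
                                  
                                  
                                  
                                  
                                  
                                  
                                  
                                  


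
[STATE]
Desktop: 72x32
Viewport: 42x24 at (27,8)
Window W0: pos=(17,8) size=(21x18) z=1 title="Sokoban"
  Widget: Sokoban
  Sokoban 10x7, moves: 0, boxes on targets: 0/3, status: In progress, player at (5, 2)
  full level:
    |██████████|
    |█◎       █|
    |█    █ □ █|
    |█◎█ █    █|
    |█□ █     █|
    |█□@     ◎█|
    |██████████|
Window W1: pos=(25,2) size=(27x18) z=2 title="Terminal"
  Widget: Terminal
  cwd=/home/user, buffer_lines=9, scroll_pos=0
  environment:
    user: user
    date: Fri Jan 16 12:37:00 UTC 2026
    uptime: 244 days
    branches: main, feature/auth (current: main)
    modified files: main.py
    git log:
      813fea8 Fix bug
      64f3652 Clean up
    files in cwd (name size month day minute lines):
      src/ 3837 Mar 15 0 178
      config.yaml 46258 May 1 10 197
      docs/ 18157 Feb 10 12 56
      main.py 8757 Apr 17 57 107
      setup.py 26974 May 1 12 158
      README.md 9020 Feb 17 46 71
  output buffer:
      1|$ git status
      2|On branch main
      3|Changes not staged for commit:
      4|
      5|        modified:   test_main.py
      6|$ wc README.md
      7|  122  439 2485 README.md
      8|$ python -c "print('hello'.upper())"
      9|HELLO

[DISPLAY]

                        ┃                 
       modified:   test_┃                 
 wc README.md           ┃                 
 122  439 2485 README.md┃                 
 python -c "print('hello┃                 
ELLO                    ┃                 
 █                      ┃                 
                        ┃                 
                        ┃                 
                        ┃                 
                        ┃                 
━━━━━━━━━━━━━━━━━━━━━━━━┛                 
          ┃                               
          ┃                               
          ┃                               
          ┃                               
          ┃                               
━━━━━━━━━━┛                               
                                          
                                          
                                          
                                          
                                          
                                          


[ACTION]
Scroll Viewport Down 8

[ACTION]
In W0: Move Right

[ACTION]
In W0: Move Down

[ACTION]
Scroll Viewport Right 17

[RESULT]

                     ┃                    
    modified:   test_┃                    
 README.md           ┃                    
2  439 2485 README.md┃                    
thon -c "print('hello┃                    
O                    ┃                    
                     ┃                    
                     ┃                    
                     ┃                    
                     ┃                    
                     ┃                    
━━━━━━━━━━━━━━━━━━━━━┛                    
       ┃                                  
       ┃                                  
       ┃                                  
       ┃                                  
       ┃                                  
━━━━━━━┛                                  
                                          
                                          
                                          
                                          
                                          
                                          


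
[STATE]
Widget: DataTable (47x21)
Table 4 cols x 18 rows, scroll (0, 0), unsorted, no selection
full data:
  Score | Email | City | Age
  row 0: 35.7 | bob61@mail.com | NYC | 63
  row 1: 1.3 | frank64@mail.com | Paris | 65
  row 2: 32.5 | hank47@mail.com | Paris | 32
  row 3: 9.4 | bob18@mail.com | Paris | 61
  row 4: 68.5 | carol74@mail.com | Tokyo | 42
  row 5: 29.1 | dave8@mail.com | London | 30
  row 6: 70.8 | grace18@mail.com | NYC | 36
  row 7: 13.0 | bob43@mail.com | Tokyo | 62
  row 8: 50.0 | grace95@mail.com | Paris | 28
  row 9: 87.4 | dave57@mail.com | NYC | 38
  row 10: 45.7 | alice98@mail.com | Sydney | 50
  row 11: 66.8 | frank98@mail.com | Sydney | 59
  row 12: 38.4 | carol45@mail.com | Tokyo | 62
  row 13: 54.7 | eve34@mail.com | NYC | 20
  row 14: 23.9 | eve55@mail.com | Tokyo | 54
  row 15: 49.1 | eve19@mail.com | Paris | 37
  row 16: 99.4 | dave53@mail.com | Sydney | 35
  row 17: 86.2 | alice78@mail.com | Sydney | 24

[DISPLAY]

Score│Email           │City  │Age              
─────┼────────────────┼──────┼───              
35.7 │bob61@mail.com  │NYC   │63               
1.3  │frank64@mail.com│Paris │65               
32.5 │hank47@mail.com │Paris │32               
9.4  │bob18@mail.com  │Paris │61               
68.5 │carol74@mail.com│Tokyo │42               
29.1 │dave8@mail.com  │London│30               
70.8 │grace18@mail.com│NYC   │36               
13.0 │bob43@mail.com  │Tokyo │62               
50.0 │grace95@mail.com│Paris │28               
87.4 │dave57@mail.com │NYC   │38               
45.7 │alice98@mail.com│Sydney│50               
66.8 │frank98@mail.com│Sydney│59               
38.4 │carol45@mail.com│Tokyo │62               
54.7 │eve34@mail.com  │NYC   │20               
23.9 │eve55@mail.com  │Tokyo │54               
49.1 │eve19@mail.com  │Paris │37               
99.4 │dave53@mail.com │Sydney│35               
86.2 │alice78@mail.com│Sydney│24               
                                               


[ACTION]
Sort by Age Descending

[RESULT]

Score│Email           │City  │Ag▼              
─────┼────────────────┼──────┼───              
1.3  │frank64@mail.com│Paris │65               
35.7 │bob61@mail.com  │NYC   │63               
13.0 │bob43@mail.com  │Tokyo │62               
38.4 │carol45@mail.com│Tokyo │62               
9.4  │bob18@mail.com  │Paris │61               
66.8 │frank98@mail.com│Sydney│59               
23.9 │eve55@mail.com  │Tokyo │54               
45.7 │alice98@mail.com│Sydney│50               
68.5 │carol74@mail.com│Tokyo │42               
87.4 │dave57@mail.com │NYC   │38               
49.1 │eve19@mail.com  │Paris │37               
70.8 │grace18@mail.com│NYC   │36               
99.4 │dave53@mail.com │Sydney│35               
32.5 │hank47@mail.com │Paris │32               
29.1 │dave8@mail.com  │London│30               
50.0 │grace95@mail.com│Paris │28               
86.2 │alice78@mail.com│Sydney│24               
54.7 │eve34@mail.com  │NYC   │20               
                                               


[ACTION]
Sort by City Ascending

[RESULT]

Score│Email           │City ▲│Age              
─────┼────────────────┼──────┼───              
29.1 │dave8@mail.com  │London│30               
35.7 │bob61@mail.com  │NYC   │63               
87.4 │dave57@mail.com │NYC   │38               
70.8 │grace18@mail.com│NYC   │36               
54.7 │eve34@mail.com  │NYC   │20               
1.3  │frank64@mail.com│Paris │65               
9.4  │bob18@mail.com  │Paris │61               
49.1 │eve19@mail.com  │Paris │37               
32.5 │hank47@mail.com │Paris │32               
50.0 │grace95@mail.com│Paris │28               
66.8 │frank98@mail.com│Sydney│59               
45.7 │alice98@mail.com│Sydney│50               
99.4 │dave53@mail.com │Sydney│35               
86.2 │alice78@mail.com│Sydney│24               
13.0 │bob43@mail.com  │Tokyo │62               
38.4 │carol45@mail.com│Tokyo │62               
23.9 │eve55@mail.com  │Tokyo │54               
68.5 │carol74@mail.com│Tokyo │42               
                                               


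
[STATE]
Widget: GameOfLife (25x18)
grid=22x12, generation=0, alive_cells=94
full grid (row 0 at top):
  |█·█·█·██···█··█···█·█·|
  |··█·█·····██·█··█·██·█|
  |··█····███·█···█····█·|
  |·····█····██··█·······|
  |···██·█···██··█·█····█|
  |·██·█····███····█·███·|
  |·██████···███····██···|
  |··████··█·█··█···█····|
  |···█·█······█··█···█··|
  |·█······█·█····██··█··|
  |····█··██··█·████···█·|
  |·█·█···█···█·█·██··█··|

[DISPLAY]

Gen: 0                   
█·█·█·██···█··█···█·█·   
··█·█·····██·█··█·██·█   
··█····███·█···█····█·   
·····█····██··█·······   
···██·█···██··█·█····█   
·██·█····███····█·███·   
·██████···███····██···   
··████··█·█··█···█····   
···█·█······█··█···█··   
·█······█·█····██··█··   
····█··██··█·████···█·   
·█·█···█···█·█·██··█··   
                         
                         
                         
                         
                         


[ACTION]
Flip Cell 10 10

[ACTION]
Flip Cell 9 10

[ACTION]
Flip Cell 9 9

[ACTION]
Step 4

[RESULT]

Gen: 4                   
···█··█··█···█··██····   
··█·█·█·██████········   
·█··██··█··██····██·█·   
·█···███████······█·█·   
·█···██████···██·██···   
··█···········██·██···   
··················██··   
····███···█··██·······   
···█·········██····█··   
···█·····█··███···█·█·   
····██····█████····██·   
······███·██·█·····██·   
                         
                         
                         
                         
                         


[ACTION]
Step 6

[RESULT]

Gen: 10                  
··████················   
·█████···········█····   
█·█··············█····   
·█···············█····   
········██···█········   
·········██··███······   
········██··█··███····   
··············██··█···   
················█·█···   
···██············██···   
···██···██············   
········██············   
                         
                         
                         
                         
                         


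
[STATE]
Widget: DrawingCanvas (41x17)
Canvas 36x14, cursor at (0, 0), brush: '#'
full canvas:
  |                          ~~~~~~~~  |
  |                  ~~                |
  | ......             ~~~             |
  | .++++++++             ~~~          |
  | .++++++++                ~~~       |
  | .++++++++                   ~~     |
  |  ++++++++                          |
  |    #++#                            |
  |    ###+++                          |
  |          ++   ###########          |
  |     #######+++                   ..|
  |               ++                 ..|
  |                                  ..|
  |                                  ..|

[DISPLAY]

+                         ~~~~~~~~       
                  ~~                     
 ......             ~~~                  
 .++++++++             ~~~               
 .++++++++                ~~~            
 .++++++++                   ~~          
  ++++++++                               
    #++#                                 
    ###+++                               
          ++   ###########               
     #######+++                   ..     
               ++                 ..     
                                  ..     
                                  ..     
                                         
                                         
                                         


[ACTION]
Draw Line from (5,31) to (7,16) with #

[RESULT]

+                         ~~~~~~~~       
                  ~~                     
 ......             ~~~                  
 .++++++++             ~~~               
 .++++++++                ~~~            
 .++++++++                  ####         
  ++++++++          ########             
    #++#        ####                     
    ###+++                               
          ++   ###########               
     #######+++                   ..     
               ++                 ..     
                                  ..     
                                  ..     
                                         
                                         
                                         


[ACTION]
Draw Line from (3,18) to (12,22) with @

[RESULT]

+                         ~~~~~~~~       
                  ~~                     
 ......             ~~~                  
 .++++++++        @    ~~~               
 .++++++++        @       ~~~            
 .++++++++         @        ####         
  ++++++++         @########             
    #++#        ####@                    
    ###+++          @                    
          ++   ######@####               
     #######+++      @            ..     
               ++     @           ..     
                      @           ..     
                                  ..     
                                         
                                         
                                         


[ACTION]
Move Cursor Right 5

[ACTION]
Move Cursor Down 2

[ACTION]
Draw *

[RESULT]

                          ~~~~~~~~       
                  ~~                     
 ....*.             ~~~                  
 .++++++++        @    ~~~               
 .++++++++        @       ~~~            
 .++++++++         @        ####         
  ++++++++         @########             
    #++#        ####@                    
    ###+++          @                    
          ++   ######@####               
     #######+++      @            ..     
               ++     @           ..     
                      @           ..     
                                  ..     
                                         
                                         
                                         


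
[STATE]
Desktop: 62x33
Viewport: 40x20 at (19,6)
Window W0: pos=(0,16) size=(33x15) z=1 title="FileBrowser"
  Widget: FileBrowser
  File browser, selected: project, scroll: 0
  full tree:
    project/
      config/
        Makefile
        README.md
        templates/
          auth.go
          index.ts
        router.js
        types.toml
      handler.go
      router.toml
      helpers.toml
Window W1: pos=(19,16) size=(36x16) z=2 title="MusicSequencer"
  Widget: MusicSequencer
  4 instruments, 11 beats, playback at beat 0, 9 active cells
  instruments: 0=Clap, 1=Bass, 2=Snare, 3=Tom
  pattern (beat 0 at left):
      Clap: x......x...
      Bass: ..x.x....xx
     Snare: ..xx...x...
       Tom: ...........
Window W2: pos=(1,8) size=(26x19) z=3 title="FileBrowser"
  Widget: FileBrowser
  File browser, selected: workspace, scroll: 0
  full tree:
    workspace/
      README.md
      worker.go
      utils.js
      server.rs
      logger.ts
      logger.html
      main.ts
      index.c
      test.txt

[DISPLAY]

                                        
                                        
━━━━━━━┓                                
       ┃                                
───────┨                                
       ┃                                
       ┃                                
       ┃                                
       ┃                                
       ┃                                
       ┃━━━━━━━━━━━━━━━━━━━━━━━━━━━┓    
       ┃equencer                   ┃    
       ┃───────────────────────────┨    
       ┃1234567890                 ┃    
       ┃······█···                 ┃    
       ┃·█·█····██                 ┃    
       ┃·██···█···                 ┃    
       ┃··········                 ┃    
       ┃                           ┃    
       ┃                           ┃    


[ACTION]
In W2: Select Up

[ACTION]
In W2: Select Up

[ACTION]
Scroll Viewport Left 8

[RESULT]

                                        
                                        
━━━━━━━━━━━━━━━┓                        
ser            ┃                        
───────────────┨                        
kspace/        ┃                        
E.md           ┃                        
r.go           ┃                        
.js            ┃                        
r.rs           ┃                        
r.ts           ┃━━━━━━━━━━━━━━━━━━━━━━━━
r.html         ┃equencer                
ts             ┃────────────────────────
.c             ┃1234567890              
txt            ┃······█···              
               ┃·█·█····██              
               ┃·██···█···              
               ┃··········              
               ┃                        
               ┃                        


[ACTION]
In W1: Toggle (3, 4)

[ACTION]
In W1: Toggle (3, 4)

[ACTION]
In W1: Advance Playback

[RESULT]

                                        
                                        
━━━━━━━━━━━━━━━┓                        
ser            ┃                        
───────────────┨                        
kspace/        ┃                        
E.md           ┃                        
r.go           ┃                        
.js            ┃                        
r.rs           ┃                        
r.ts           ┃━━━━━━━━━━━━━━━━━━━━━━━━
r.html         ┃equencer                
ts             ┃────────────────────────
.c             ┃▼234567890              
txt            ┃······█···              
               ┃·█·█····██              
               ┃·██···█···              
               ┃··········              
               ┃                        
               ┃                        


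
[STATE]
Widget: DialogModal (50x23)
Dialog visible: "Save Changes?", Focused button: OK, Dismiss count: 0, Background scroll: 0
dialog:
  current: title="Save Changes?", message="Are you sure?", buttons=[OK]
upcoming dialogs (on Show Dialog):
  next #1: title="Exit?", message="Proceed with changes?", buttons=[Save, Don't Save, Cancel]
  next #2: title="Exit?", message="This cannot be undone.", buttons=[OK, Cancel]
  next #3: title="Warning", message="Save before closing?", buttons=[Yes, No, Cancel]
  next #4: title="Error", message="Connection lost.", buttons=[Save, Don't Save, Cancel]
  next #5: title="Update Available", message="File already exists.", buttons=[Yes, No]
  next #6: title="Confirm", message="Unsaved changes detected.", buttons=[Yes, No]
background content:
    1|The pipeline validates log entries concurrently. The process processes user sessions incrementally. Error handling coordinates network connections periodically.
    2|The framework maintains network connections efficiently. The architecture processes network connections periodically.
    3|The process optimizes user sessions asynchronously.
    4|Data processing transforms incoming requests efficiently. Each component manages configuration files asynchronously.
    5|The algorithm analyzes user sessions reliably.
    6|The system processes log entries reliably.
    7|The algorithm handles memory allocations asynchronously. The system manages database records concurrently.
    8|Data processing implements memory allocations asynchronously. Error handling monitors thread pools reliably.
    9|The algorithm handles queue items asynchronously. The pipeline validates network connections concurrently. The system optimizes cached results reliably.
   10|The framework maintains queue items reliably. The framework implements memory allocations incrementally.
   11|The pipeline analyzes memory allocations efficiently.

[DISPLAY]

The pipeline validates log entries concurrently. T
The framework maintains network connections effici
The process optimizes user sessions asynchronously
Data processing transforms incoming requests effic
The algorithm analyzes user sessions reliably.    
The system processes log entries reliably.        
The algorithm handles memory allocations asynchron
Data processing implements memory allocations asyn
The algorithm handles queue items asynchronously. 
The framework ma┌───────────────┐ms reliably. The 
The pipeline ana│ Save Changes? │cations efficient
                │ Are you sure? │                 
                │      [OK]     │                 
                └───────────────┘                 
                                                  
                                                  
                                                  
                                                  
                                                  
                                                  
                                                  
                                                  
                                                  


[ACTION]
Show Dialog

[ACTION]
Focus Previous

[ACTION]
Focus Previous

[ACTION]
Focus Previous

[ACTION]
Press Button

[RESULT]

The pipeline validates log entries concurrently. T
The framework maintains network connections effici
The process optimizes user sessions asynchronously
Data processing transforms incoming requests effic
The algorithm analyzes user sessions reliably.    
The system processes log entries reliably.        
The algorithm handles memory allocations asynchron
Data processing implements memory allocations asyn
The algorithm handles queue items asynchronously. 
The framework maintains queue items reliably. The 
The pipeline analyzes memory allocations efficient
                                                  
                                                  
                                                  
                                                  
                                                  
                                                  
                                                  
                                                  
                                                  
                                                  
                                                  
                                                  
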